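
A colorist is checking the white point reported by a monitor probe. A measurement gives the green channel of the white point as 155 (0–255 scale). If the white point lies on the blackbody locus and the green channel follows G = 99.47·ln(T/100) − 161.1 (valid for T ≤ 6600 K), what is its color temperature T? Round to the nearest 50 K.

2400 K

ln t = (155 + 161.1) / 99.47 = 3.1778.
t = e^3.1778 = 23.995.
T = 100·t = 2399 K → 2400 K to the nearest 50 K.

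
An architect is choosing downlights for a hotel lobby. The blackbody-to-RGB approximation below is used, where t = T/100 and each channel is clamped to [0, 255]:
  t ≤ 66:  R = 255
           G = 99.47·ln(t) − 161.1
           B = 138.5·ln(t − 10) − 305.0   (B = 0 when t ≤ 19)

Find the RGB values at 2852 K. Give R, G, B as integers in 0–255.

t = 2852/100 = 28.52; the t ≤ 66 branch applies.
R = 255 by definition for t ≤ 66.
G = 99.47·ln 28.52 − 161.1 = 99.47·3.3506 − 161.1 = 172.185.
B = 138.5·ln(28.52 − 10) − 305.0 = 138.5·ln 18.52 − 305.0 = 138.5·2.9189 − 305.0 = 99.261.
Rounded: (255, 172, 99).

R=255, G=172, B=99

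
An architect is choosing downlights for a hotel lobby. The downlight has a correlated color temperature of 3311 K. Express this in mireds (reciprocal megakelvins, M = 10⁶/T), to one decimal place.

M = 10⁶ / 3311 = 302.024 → 302.0 mireds.

302.0 mireds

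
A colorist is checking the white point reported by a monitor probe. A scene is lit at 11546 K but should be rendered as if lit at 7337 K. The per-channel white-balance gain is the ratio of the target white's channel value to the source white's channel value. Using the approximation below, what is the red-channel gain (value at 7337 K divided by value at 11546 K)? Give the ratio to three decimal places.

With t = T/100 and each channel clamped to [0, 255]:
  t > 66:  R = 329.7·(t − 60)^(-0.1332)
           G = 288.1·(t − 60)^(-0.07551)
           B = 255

1.209

At 11546 K (t = 115.46):
  R = 329.7·(115.46 − 60)^(-0.1332) = 329.7·55.46^(-0.1332) = 329.7·0.58574 = 193.117.
At 7337 K (t = 73.37):
  R = 329.7·(73.37 − 60)^(-0.1332) = 329.7·13.37^(-0.1332) = 329.7·0.70794 = 233.409.
Gain = 233.409 / 193.117 = 1.2086 → 1.209.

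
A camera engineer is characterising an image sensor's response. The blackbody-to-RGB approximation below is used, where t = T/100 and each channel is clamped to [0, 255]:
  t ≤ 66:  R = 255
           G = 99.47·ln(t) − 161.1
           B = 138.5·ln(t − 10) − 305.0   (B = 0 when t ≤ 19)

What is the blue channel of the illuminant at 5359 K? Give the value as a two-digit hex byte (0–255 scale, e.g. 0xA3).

0xDA

t = 5359/100 = 53.59; the t ≤ 66 branch applies.
B = 138.5·ln(53.59 − 10) − 305.0 = 138.5·ln 43.59 − 305.0 = 138.5·3.7748 − 305.0 = 217.814.
Rounded: 218; in hex, 0xDA.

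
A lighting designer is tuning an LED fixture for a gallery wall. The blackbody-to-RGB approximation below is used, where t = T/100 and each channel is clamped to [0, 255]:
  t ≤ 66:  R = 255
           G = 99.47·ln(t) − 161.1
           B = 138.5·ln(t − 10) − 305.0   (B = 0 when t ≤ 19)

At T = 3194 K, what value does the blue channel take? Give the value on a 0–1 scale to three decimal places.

t = 3194/100 = 31.94; the t ≤ 66 branch applies.
B = 138.5·ln(31.94 − 10) − 305.0 = 138.5·ln 21.94 − 305.0 = 138.5·3.0883 − 305.0 = 122.731.
On a 0–1 scale: 122.731/255 = 0.4813 → 0.481.

0.481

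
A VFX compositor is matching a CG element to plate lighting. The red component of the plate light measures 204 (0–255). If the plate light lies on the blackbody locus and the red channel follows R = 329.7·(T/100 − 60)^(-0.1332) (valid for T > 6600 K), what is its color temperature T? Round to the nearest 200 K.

9600 K

(t − 60)^(-0.1332) = 204/329.7 = 0.61874.
t − 60 = 0.61874^(1/-0.1332) = 0.61874^(-7.508) = 36.748, so t = 96.748.
T = 100·t = 9675 K → 9600 K to the nearest 200 K.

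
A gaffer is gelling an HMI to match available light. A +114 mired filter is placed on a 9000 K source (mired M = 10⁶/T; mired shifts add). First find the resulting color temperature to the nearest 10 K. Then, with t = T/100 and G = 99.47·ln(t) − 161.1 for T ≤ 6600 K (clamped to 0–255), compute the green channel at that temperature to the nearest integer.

216

M_in = 10⁶/9000 = 111.11; M_out = 111.11 + (+114) = 225.11.
T_out = 10⁶/225.11 = 4442.3 K → 4440 K; t = 44.4.
G = 99.47·ln 44.4 − 161.1 = 99.47·3.7932 − 161.1 = 216.214.
Rounded: 216.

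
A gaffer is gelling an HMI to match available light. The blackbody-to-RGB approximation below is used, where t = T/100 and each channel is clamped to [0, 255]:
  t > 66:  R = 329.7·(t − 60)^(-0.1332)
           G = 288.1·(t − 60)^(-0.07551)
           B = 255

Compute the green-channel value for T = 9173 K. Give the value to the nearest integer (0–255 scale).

t = 9173/100 = 91.73; the t > 66 branch applies.
G = 288.1·(91.73 − 60)^(-0.07551) = 288.1·31.73^(-0.07551) = 288.1·0.77024 = 221.905.
Rounded: 222.

222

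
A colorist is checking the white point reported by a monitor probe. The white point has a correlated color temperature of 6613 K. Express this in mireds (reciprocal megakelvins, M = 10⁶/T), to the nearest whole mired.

M = 10⁶ / 6613 = 151.217 → 151 mireds.

151 mireds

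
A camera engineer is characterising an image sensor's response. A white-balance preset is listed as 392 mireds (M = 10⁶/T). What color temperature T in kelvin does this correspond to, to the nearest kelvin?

2551 K

T = 10⁶ / 392 = 2551.02 K → 2551 K.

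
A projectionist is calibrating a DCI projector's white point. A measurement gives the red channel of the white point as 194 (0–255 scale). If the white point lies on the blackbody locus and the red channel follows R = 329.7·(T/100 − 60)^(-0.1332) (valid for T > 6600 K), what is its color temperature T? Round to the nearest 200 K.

11400 K

(t − 60)^(-0.1332) = 194/329.7 = 0.58841.
t − 60 = 0.58841^(1/-0.1332) = 0.58841^(-7.508) = 53.593, so t = 113.593.
T = 100·t = 11359 K → 11400 K to the nearest 200 K.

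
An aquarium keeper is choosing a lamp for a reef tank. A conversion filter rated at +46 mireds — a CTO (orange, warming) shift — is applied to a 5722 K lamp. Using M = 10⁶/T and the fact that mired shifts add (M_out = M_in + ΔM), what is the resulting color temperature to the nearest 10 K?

M_in = 10⁶/5722 = 174.76 mireds.
M_out = 174.76 + (+46) = 220.76 mireds.
T_out = 10⁶/220.76 = 4529.7 K → 4530 K.

4530 K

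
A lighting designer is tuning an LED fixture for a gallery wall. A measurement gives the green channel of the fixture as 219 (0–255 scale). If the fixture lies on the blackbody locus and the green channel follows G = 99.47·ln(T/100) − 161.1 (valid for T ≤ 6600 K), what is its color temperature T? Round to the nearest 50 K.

ln t = (219 + 161.1) / 99.47 = 3.8213.
t = e^3.8213 = 45.661.
T = 100·t = 4566 K → 4550 K to the nearest 50 K.

4550 K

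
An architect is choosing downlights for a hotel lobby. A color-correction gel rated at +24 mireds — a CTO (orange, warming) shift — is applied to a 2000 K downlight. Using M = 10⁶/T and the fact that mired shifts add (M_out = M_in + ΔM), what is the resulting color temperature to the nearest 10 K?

M_in = 10⁶/2000 = 500.00 mireds.
M_out = 500.00 + (+24) = 524.00 mireds.
T_out = 10⁶/524.00 = 1908.4 K → 1910 K.

1910 K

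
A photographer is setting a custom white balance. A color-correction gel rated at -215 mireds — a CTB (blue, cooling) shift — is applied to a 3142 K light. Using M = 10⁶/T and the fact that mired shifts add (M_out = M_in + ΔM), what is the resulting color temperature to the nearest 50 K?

M_in = 10⁶/3142 = 318.27 mireds.
M_out = 318.27 + (-215) = 103.27 mireds.
T_out = 10⁶/103.27 = 9683.5 K → 9700 K.

9700 K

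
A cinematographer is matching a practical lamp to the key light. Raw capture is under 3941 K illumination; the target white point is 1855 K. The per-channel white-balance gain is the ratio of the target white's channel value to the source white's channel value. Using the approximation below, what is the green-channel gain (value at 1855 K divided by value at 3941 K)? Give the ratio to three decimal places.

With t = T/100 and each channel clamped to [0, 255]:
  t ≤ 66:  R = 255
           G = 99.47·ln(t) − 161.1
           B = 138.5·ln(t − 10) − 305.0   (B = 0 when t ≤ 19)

At 3941 K (t = 39.41):
  G = 99.47·ln 39.41 − 161.1 = 99.47·3.6740 − 161.1 = 204.355.
At 1855 K (t = 18.55):
  G = 99.47·ln 18.55 − 161.1 = 99.47·2.9205 − 161.1 = 129.399.
Gain = 129.399 / 204.355 = 0.6332 → 0.633.

0.633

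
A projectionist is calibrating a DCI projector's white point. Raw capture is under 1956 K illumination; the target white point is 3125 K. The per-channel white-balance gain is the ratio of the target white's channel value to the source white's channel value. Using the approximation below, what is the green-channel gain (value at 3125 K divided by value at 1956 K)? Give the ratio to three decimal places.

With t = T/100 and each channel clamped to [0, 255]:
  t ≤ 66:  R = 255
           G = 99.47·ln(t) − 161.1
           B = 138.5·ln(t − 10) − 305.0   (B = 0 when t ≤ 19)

1.346

At 1956 K (t = 19.56):
  G = 99.47·ln 19.56 − 161.1 = 99.47·2.9735 − 161.1 = 134.673.
At 3125 K (t = 31.25):
  G = 99.47·ln 31.25 − 161.1 = 99.47·3.4420 − 161.1 = 181.278.
Gain = 181.278 / 134.673 = 1.3461 → 1.346.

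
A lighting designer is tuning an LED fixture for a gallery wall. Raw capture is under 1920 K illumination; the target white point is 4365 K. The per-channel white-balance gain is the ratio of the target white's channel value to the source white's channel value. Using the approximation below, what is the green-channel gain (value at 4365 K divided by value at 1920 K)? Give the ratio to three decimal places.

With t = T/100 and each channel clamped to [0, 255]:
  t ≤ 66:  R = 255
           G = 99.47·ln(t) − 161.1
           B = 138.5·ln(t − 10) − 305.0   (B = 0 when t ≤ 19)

At 1920 K (t = 19.2):
  G = 99.47·ln 19.2 − 161.1 = 99.47·2.9549 − 161.1 = 132.825.
At 4365 K (t = 43.65):
  G = 99.47·ln 43.65 − 161.1 = 99.47·3.7762 − 161.1 = 214.519.
Gain = 214.519 / 132.825 = 1.6151 → 1.615.

1.615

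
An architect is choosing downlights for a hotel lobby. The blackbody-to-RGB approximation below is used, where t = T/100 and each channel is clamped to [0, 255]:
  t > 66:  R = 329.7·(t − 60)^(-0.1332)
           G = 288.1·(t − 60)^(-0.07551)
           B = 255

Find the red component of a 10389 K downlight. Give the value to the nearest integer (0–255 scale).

t = 10389/100 = 103.89; the t > 66 branch applies.
R = 329.7·(103.89 − 60)^(-0.1332) = 329.7·43.89^(-0.1332) = 329.7·0.60428 = 199.231.
Rounded: 199.

199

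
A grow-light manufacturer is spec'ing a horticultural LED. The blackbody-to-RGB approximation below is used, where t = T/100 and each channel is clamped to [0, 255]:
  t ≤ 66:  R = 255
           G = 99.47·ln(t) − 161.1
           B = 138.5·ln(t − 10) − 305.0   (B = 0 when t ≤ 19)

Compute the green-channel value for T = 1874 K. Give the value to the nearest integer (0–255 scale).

t = 1874/100 = 18.74; the t ≤ 66 branch applies.
G = 99.47·ln 18.74 − 161.1 = 99.47·2.9307 − 161.1 = 130.413.
Rounded: 130.

130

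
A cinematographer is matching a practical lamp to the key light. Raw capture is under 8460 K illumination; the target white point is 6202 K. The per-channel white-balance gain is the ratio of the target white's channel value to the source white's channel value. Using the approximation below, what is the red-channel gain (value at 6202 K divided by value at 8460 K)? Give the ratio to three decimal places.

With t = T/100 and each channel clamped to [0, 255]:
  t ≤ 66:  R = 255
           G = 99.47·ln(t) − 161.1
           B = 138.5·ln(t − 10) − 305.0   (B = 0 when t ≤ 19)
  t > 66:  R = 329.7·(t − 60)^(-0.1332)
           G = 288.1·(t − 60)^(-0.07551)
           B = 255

1.185

At 8460 K (t = 84.6):
  R = 329.7·(84.6 − 60)^(-0.1332) = 329.7·24.6^(-0.1332) = 329.7·0.65272 = 215.202.
At 6202 K (t = 62.02):
  R = 255 by definition for t ≤ 66.
Gain = 255.000 / 215.202 = 1.1849 → 1.185.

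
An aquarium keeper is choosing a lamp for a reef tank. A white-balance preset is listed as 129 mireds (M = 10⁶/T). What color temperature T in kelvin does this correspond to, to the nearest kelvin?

T = 10⁶ / 129 = 7751.94 K → 7752 K.

7752 K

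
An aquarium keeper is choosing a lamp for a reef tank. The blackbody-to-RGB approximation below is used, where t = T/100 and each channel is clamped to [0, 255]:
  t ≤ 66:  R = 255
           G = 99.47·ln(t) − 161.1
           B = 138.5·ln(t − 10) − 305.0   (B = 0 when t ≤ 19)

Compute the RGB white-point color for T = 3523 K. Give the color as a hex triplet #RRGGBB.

t = 3523/100 = 35.23; the t ≤ 66 branch applies.
R = 255 by definition for t ≤ 66.
G = 99.47·ln 35.23 − 161.1 = 99.47·3.5619 − 161.1 = 193.202.
B = 138.5·ln(35.23 − 10) − 305.0 = 138.5·ln 25.23 − 305.0 = 138.5·3.2280 − 305.0 = 142.083.
Rounded: (255, 193, 142).
In hex: #FFC18E.

#FFC18E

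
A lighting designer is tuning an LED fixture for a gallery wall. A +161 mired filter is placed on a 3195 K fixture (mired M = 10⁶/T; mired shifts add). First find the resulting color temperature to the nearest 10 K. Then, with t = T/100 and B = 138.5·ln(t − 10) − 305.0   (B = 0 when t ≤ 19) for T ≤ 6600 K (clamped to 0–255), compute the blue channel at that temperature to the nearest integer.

28

M_in = 10⁶/3195 = 312.99; M_out = 312.99 + (+161) = 473.99.
T_out = 10⁶/473.99 = 2109.8 K → 2110 K; t = 21.1.
B = 138.5·ln(21.1 − 10) − 305.0 = 138.5·ln 11.1 − 305.0 = 138.5·2.4069 − 305.0 = 28.362.
Rounded: 28.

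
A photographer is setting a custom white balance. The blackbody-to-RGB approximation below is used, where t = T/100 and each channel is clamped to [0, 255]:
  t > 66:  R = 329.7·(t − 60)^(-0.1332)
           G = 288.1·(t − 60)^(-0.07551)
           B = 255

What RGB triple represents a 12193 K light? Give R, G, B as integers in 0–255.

t = 12193/100 = 121.93; the t > 66 branch applies.
R = 329.7·(121.93 − 60)^(-0.1332) = 329.7·61.93^(-0.1332) = 329.7·0.57719 = 190.300.
G = 288.1·(121.93 − 60)^(-0.07551) = 288.1·61.93^(-0.07551) = 288.1·0.73231 = 210.978.
B = 255 by definition for t > 66.
Rounded: (190, 211, 255).

R=190, G=211, B=255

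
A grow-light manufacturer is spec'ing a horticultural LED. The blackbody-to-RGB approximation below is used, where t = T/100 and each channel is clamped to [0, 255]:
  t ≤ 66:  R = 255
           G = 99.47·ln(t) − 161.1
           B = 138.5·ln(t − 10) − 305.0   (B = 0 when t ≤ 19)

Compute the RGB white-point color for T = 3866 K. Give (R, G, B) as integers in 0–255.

t = 3866/100 = 38.66; the t ≤ 66 branch applies.
R = 255 by definition for t ≤ 66.
G = 99.47·ln 38.66 − 161.1 = 99.47·3.6548 − 161.1 = 202.444.
B = 138.5·ln(38.66 − 10) − 305.0 = 138.5·ln 28.66 − 305.0 = 138.5·3.3555 − 305.0 = 159.737.
Rounded: (255, 202, 160).

(255, 202, 160)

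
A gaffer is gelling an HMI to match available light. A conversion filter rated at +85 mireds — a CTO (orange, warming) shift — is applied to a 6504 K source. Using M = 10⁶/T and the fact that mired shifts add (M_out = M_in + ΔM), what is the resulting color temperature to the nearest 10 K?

M_in = 10⁶/6504 = 153.75 mireds.
M_out = 153.75 + (+85) = 238.75 mireds.
T_out = 10⁶/238.75 = 4188.5 K → 4190 K.

4190 K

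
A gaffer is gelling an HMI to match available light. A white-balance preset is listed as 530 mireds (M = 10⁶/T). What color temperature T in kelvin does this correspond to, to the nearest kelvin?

1887 K

T = 10⁶ / 530 = 1886.79 K → 1887 K.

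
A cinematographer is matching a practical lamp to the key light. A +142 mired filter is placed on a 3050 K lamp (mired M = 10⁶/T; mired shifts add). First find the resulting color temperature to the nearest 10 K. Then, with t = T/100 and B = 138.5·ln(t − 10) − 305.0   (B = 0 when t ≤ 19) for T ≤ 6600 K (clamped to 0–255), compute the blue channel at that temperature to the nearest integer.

31

M_in = 10⁶/3050 = 327.87; M_out = 327.87 + (+142) = 469.87.
T_out = 10⁶/469.87 = 2128.3 K → 2130 K; t = 21.3.
B = 138.5·ln(21.3 − 10) − 305.0 = 138.5·ln 11.3 − 305.0 = 138.5·2.4248 − 305.0 = 30.835.
Rounded: 31.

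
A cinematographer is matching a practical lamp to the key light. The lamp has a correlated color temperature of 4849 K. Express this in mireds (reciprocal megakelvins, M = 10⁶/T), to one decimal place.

206.2 mireds

M = 10⁶ / 4849 = 206.228 → 206.2 mireds.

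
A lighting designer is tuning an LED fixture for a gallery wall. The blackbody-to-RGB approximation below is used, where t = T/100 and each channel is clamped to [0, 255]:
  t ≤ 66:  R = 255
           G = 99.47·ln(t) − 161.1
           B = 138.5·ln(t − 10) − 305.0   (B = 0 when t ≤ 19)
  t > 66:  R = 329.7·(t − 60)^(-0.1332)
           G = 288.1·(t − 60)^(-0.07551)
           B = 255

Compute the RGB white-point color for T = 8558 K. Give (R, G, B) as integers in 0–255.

t = 8558/100 = 85.58; the t > 66 branch applies.
R = 329.7·(85.58 − 60)^(-0.1332) = 329.7·25.58^(-0.1332) = 329.7·0.64933 = 214.085.
G = 288.1·(85.58 − 60)^(-0.07551) = 288.1·25.58^(-0.07551) = 288.1·0.78287 = 225.545.
B = 255 by definition for t > 66.
Rounded: (214, 226, 255).

(214, 226, 255)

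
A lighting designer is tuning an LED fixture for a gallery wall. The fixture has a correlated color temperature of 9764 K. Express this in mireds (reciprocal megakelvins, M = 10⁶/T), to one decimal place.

M = 10⁶ / 9764 = 102.417 → 102.4 mireds.

102.4 mireds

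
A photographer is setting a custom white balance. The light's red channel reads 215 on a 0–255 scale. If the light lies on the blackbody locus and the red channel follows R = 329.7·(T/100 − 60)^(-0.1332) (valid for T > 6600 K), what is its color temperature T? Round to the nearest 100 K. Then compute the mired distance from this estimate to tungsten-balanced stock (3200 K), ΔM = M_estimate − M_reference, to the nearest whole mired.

(t − 60)^(-0.1332) = 215/329.7 = 0.65211.
t − 60 = 0.65211^(1/-0.1332) = 0.65211^(-7.508) = 24.774, so t = 84.774.
T = 100·t = 8477 K → 8500 K to the nearest 100 K.
M_estimate = 10⁶/8500 = 117.65; M_reference = 10⁶/3200 = 312.50.
ΔM = 117.65 − 312.50 = -194.85 → -195 mireds.

-195 mireds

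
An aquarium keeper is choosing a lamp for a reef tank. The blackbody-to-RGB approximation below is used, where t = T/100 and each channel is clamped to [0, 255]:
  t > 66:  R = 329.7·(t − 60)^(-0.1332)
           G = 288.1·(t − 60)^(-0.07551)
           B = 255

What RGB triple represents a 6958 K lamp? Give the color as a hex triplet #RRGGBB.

t = 6958/100 = 69.58; the t > 66 branch applies.
R = 329.7·(69.58 − 60)^(-0.1332) = 329.7·9.58^(-0.1332) = 329.7·0.74009 = 244.006.
G = 288.1·(69.58 − 60)^(-0.07551) = 288.1·9.58^(-0.07551) = 288.1·0.84313 = 242.907.
B = 255 by definition for t > 66.
Rounded: (244, 243, 255).
In hex: #F4F3FF.

#F4F3FF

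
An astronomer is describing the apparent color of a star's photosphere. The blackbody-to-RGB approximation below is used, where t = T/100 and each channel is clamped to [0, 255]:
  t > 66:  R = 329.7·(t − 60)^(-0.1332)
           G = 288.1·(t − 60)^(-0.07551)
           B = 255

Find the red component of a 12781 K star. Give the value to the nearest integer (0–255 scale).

188

t = 12781/100 = 127.81; the t > 66 branch applies.
R = 329.7·(127.81 − 60)^(-0.1332) = 329.7·67.81^(-0.1332) = 329.7·0.57026 = 188.014.
Rounded: 188.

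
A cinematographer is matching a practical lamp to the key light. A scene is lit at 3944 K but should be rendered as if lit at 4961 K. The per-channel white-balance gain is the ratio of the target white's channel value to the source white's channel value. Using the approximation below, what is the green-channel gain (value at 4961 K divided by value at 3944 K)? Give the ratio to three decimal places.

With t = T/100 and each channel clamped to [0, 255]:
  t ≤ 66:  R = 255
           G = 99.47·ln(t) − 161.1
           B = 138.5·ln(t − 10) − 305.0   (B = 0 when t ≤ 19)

At 3944 K (t = 39.44):
  G = 99.47·ln 39.44 − 161.1 = 99.47·3.6748 − 161.1 = 204.430.
At 4961 K (t = 49.61):
  G = 99.47·ln 49.61 − 161.1 = 99.47·3.9042 − 161.1 = 227.250.
Gain = 227.250 / 204.430 = 1.1116 → 1.112.

1.112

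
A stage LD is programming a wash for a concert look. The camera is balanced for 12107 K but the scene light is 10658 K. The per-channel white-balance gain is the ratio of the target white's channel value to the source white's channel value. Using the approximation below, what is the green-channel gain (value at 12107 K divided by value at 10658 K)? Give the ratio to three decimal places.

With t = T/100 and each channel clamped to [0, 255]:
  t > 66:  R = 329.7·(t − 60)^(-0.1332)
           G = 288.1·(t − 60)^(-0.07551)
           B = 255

At 10658 K (t = 106.58):
  G = 288.1·(106.58 − 60)^(-0.07551) = 288.1·46.58^(-0.07551) = 288.1·0.74823 = 215.565.
At 12107 K (t = 121.07):
  G = 288.1·(121.07 − 60)^(-0.07551) = 288.1·61.07^(-0.07551) = 288.1·0.73308 = 211.201.
Gain = 211.201 / 215.565 = 0.9798 → 0.980.

0.980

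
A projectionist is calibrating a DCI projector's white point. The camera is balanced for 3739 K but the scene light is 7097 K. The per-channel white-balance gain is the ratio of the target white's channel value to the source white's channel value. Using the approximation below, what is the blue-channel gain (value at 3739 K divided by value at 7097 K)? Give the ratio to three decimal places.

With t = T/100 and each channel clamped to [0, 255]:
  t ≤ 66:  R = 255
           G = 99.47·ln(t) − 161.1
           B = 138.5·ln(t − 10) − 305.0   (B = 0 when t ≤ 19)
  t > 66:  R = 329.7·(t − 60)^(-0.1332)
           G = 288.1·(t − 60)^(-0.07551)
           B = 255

At 7097 K (t = 70.97):
  B = 255 by definition for t > 66.
At 3739 K (t = 37.39):
  B = 138.5·ln(37.39 − 10) − 305.0 = 138.5·ln 27.39 − 305.0 = 138.5·3.3102 − 305.0 = 153.460.
Gain = 153.460 / 255.000 = 0.6018 → 0.602.

0.602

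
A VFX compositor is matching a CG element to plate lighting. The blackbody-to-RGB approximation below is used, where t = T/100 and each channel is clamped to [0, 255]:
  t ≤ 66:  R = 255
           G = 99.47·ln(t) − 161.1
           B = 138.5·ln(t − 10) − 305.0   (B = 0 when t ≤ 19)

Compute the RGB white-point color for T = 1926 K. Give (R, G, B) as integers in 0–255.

(255, 133, 3)

t = 1926/100 = 19.26; the t ≤ 66 branch applies.
R = 255 by definition for t ≤ 66.
G = 99.47·ln 19.26 − 161.1 = 99.47·2.9580 − 161.1 = 133.135.
B = 138.5·ln(19.26 − 10) − 305.0 = 138.5·ln 9.26 − 305.0 = 138.5·2.2257 − 305.0 = 3.260.
Rounded: (255, 133, 3).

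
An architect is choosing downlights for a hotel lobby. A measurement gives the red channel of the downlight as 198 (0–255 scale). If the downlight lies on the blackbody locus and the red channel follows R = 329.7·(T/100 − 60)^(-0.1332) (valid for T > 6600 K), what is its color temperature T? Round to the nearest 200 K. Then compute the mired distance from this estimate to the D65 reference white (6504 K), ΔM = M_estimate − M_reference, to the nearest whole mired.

(t − 60)^(-0.1332) = 198/329.7 = 0.60055.
t − 60 = 0.60055^(1/-0.1332) = 0.60055^(-7.508) = 45.980, so t = 105.980.
T = 100·t = 10598 K → 10600 K to the nearest 200 K.
M_estimate = 10⁶/10600 = 94.34; M_reference = 10⁶/6504 = 153.75.
ΔM = 94.34 − 153.75 = -59.41 → -59 mireds.

-59 mireds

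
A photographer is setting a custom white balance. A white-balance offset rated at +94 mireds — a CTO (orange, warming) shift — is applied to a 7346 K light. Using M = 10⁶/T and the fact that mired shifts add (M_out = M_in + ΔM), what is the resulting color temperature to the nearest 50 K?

4350 K

M_in = 10⁶/7346 = 136.13 mireds.
M_out = 136.13 + (+94) = 230.13 mireds.
T_out = 10⁶/230.13 = 4345.4 K → 4350 K.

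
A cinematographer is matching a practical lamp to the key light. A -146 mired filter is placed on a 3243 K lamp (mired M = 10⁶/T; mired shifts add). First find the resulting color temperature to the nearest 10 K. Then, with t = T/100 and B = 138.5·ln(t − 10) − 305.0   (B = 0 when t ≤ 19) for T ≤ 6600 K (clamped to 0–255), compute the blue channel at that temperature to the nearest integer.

241

M_in = 10⁶/3243 = 308.36; M_out = 308.36 + (-146) = 162.36.
T_out = 10⁶/162.36 = 6159.3 K → 6160 K; t = 61.6.
B = 138.5·ln(61.6 − 10) − 305.0 = 138.5·ln 51.6 − 305.0 = 138.5·3.9435 − 305.0 = 241.178.
Rounded: 241.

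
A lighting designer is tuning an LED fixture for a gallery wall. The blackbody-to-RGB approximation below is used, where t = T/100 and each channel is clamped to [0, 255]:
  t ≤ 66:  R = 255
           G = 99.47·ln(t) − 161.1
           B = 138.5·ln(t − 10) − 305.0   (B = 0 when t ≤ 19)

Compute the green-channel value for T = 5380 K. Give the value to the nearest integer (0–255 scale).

t = 5380/100 = 53.8; the t ≤ 66 branch applies.
G = 99.47·ln 53.8 − 161.1 = 99.47·3.9853 − 161.1 = 235.315.
Rounded: 235.

235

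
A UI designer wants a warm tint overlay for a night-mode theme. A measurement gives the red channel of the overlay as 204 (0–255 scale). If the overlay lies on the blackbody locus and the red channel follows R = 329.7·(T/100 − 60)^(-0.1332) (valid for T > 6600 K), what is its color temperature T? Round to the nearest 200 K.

9600 K

(t − 60)^(-0.1332) = 204/329.7 = 0.61874.
t − 60 = 0.61874^(1/-0.1332) = 0.61874^(-7.508) = 36.748, so t = 96.748.
T = 100·t = 9675 K → 9600 K to the nearest 200 K.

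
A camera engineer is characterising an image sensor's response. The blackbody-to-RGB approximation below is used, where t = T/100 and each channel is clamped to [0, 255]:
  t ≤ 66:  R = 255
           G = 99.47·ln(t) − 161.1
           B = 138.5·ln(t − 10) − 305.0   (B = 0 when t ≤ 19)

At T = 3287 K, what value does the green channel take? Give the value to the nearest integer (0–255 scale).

186

t = 3287/100 = 32.87; the t ≤ 66 branch applies.
G = 99.47·ln 32.87 − 161.1 = 99.47·3.4926 − 161.1 = 186.305.
Rounded: 186.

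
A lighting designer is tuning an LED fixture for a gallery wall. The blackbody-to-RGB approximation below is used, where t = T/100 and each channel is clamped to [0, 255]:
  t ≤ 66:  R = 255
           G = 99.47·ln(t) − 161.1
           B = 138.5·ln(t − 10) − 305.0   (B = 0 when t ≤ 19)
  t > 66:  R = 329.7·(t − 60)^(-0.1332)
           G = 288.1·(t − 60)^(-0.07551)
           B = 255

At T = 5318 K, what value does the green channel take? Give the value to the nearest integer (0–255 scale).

t = 5318/100 = 53.18; the t ≤ 66 branch applies.
G = 99.47·ln 53.18 − 161.1 = 99.47·3.9737 − 161.1 = 234.162.
Rounded: 234.

234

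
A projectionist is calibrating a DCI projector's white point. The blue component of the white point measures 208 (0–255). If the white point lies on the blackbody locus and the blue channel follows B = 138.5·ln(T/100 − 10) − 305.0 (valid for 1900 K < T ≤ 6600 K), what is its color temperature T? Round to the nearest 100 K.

ln(t − 10) = (208 + 305.0) / 138.5 = 3.7040.
t − 10 = e^3.7040 = 40.608, so t = 50.608.
T = 100·t = 5061 K → 5100 K to the nearest 100 K.

5100 K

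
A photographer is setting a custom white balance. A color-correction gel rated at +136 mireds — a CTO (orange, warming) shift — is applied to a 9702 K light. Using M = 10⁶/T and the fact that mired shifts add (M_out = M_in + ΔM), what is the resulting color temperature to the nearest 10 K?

M_in = 10⁶/9702 = 103.07 mireds.
M_out = 103.07 + (+136) = 239.07 mireds.
T_out = 10⁶/239.07 = 4182.8 K → 4180 K.

4180 K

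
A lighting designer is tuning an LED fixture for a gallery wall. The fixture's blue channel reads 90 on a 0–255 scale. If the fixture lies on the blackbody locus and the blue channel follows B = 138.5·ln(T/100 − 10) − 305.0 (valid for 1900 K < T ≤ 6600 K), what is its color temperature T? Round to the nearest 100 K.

2700 K

ln(t − 10) = (90 + 305.0) / 138.5 = 2.8520.
t − 10 = e^2.8520 = 17.322, so t = 27.322.
T = 100·t = 2732 K → 2700 K to the nearest 100 K.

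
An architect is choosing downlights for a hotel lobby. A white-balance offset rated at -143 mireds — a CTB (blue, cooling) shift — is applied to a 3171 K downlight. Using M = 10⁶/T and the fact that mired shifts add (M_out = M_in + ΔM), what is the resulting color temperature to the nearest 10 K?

M_in = 10⁶/3171 = 315.36 mireds.
M_out = 315.36 + (-143) = 172.36 mireds.
T_out = 10⁶/172.36 = 5801.9 K → 5800 K.

5800 K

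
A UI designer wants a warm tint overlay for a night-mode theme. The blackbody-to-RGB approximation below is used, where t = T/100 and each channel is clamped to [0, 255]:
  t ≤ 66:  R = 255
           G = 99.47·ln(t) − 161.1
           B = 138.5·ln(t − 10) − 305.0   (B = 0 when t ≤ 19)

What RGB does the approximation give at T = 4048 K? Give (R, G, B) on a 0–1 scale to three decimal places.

(1.000, 0.812, 0.660)

t = 4048/100 = 40.48; the t ≤ 66 branch applies.
R = 255 by definition for t ≤ 66.
G = 99.47·ln 40.48 − 161.1 = 99.47·3.7008 − 161.1 = 207.019.
B = 138.5·ln(40.48 − 10) − 305.0 = 138.5·ln 30.48 − 305.0 = 138.5·3.4171 − 305.0 = 168.264.
Dividing each by 255: (1.0000, 0.8118, 0.6599) → (1.000, 0.812, 0.660).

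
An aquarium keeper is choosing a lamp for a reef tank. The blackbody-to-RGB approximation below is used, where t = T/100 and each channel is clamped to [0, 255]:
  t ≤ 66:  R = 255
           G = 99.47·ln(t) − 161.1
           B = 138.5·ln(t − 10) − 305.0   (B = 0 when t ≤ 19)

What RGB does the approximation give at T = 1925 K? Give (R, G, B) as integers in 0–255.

(255, 133, 3)

t = 1925/100 = 19.25; the t ≤ 66 branch applies.
R = 255 by definition for t ≤ 66.
G = 99.47·ln 19.25 − 161.1 = 99.47·2.9575 − 161.1 = 133.084.
B = 138.5·ln(19.25 − 10) − 305.0 = 138.5·ln 9.25 − 305.0 = 138.5·2.2246 − 305.0 = 3.110.
Rounded: (255, 133, 3).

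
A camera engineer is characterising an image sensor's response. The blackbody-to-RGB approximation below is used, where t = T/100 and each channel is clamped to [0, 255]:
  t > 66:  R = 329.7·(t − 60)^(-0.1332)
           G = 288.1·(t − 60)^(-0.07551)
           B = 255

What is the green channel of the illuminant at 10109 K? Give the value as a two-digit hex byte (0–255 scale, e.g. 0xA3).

0xDA

t = 10109/100 = 101.09; the t > 66 branch applies.
G = 288.1·(101.09 − 60)^(-0.07551) = 288.1·41.09^(-0.07551) = 288.1·0.75535 = 217.616.
Rounded: 218; in hex, 0xDA.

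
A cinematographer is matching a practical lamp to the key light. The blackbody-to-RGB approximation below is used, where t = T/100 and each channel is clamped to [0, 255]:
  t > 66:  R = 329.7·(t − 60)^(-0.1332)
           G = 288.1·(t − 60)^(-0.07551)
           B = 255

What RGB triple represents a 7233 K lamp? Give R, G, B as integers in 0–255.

t = 7233/100 = 72.33; the t > 66 branch applies.
R = 329.7·(72.33 − 60)^(-0.1332) = 329.7·12.33^(-0.1332) = 329.7·0.71562 = 235.941.
G = 288.1·(72.33 − 60)^(-0.07551) = 288.1·12.33^(-0.07551) = 288.1·0.82722 = 238.322.
B = 255 by definition for t > 66.
Rounded: (236, 238, 255).

R=236, G=238, B=255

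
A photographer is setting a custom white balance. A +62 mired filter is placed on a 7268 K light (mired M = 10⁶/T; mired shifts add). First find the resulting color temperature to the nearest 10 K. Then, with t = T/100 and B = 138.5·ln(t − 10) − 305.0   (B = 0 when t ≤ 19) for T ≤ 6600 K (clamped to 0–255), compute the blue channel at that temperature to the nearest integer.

M_in = 10⁶/7268 = 137.59; M_out = 137.59 + (+62) = 199.59.
T_out = 10⁶/199.59 = 5010.3 K → 5010 K; t = 50.1.
B = 138.5·ln(50.1 − 10) − 305.0 = 138.5·ln 40.1 − 305.0 = 138.5·3.6914 − 305.0 = 206.256.
Rounded: 206.

206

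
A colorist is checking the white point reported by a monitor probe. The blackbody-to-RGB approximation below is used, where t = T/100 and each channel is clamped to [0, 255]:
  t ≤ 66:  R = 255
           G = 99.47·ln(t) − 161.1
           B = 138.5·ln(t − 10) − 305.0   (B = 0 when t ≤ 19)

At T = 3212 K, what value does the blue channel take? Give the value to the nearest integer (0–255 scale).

124

t = 3212/100 = 32.12; the t ≤ 66 branch applies.
B = 138.5·ln(32.12 − 10) − 305.0 = 138.5·ln 22.12 − 305.0 = 138.5·3.0965 − 305.0 = 123.863.
Rounded: 124.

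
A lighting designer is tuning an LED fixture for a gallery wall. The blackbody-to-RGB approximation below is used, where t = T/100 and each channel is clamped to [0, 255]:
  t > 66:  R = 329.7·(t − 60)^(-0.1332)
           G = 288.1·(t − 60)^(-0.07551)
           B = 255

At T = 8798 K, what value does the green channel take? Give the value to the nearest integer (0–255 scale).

224

t = 8798/100 = 87.98; the t > 66 branch applies.
G = 288.1·(87.98 − 60)^(-0.07551) = 288.1·27.98^(-0.07551) = 288.1·0.77759 = 224.023.
Rounded: 224.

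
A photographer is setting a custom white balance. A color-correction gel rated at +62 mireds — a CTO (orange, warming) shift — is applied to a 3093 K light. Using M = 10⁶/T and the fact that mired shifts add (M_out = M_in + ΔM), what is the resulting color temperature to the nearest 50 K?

M_in = 10⁶/3093 = 323.31 mireds.
M_out = 323.31 + (+62) = 385.31 mireds.
T_out = 10⁶/385.31 = 2595.3 K → 2600 K.

2600 K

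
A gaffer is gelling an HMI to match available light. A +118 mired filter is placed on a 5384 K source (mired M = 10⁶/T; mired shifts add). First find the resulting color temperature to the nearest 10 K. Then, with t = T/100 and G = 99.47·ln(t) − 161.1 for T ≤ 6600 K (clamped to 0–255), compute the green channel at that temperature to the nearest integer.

186

M_in = 10⁶/5384 = 185.74; M_out = 185.74 + (+118) = 303.74.
T_out = 10⁶/303.74 = 3292.3 K → 3290 K; t = 32.9.
G = 99.47·ln 32.9 − 161.1 = 99.47·3.4935 − 161.1 = 186.396.
Rounded: 186.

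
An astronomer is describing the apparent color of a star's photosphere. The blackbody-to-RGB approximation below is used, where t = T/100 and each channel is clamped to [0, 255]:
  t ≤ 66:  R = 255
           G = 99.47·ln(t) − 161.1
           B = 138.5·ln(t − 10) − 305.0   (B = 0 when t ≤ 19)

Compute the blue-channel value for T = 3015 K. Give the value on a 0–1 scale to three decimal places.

t = 3015/100 = 30.15; the t ≤ 66 branch applies.
B = 138.5·ln(30.15 − 10) − 305.0 = 138.5·ln 20.15 − 305.0 = 138.5·3.0032 − 305.0 = 110.944.
On a 0–1 scale: 110.944/255 = 0.4351 → 0.435.

0.435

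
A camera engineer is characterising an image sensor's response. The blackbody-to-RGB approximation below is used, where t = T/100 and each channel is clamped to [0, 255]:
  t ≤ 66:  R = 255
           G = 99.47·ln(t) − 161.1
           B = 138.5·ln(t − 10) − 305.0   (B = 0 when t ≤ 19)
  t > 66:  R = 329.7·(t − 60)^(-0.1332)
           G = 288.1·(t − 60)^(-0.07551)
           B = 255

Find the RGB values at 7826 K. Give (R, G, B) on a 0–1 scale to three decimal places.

t = 7826/100 = 78.26; the t > 66 branch applies.
R = 329.7·(78.26 − 60)^(-0.1332) = 329.7·18.26^(-0.1332) = 329.7·0.67915 = 223.917.
G = 288.1·(78.26 − 60)^(-0.07551) = 288.1·18.26^(-0.07551) = 288.1·0.80305 = 231.359.
B = 255 by definition for t > 66.
Dividing each by 255: (0.8781, 0.9073, 1.0000) → (0.878, 0.907, 1.000).

(0.878, 0.907, 1.000)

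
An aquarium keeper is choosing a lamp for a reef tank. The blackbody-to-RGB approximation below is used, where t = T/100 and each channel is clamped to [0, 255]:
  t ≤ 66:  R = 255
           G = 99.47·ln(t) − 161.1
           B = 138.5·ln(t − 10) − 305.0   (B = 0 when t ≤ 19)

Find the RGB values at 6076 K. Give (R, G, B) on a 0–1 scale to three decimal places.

(1.000, 0.970, 0.937)

t = 6076/100 = 60.76; the t ≤ 66 branch applies.
R = 255 by definition for t ≤ 66.
G = 99.47·ln 60.76 − 161.1 = 99.47·4.1069 − 161.1 = 247.416.
B = 138.5·ln(60.76 − 10) − 305.0 = 138.5·ln 50.76 − 305.0 = 138.5·3.9271 − 305.0 = 238.905.
Dividing each by 255: (1.0000, 0.9703, 0.9369) → (1.000, 0.970, 0.937).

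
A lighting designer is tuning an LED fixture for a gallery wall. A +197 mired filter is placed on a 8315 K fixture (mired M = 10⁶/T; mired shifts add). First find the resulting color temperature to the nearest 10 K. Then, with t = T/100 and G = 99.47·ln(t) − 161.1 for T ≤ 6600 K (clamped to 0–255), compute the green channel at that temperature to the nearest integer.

M_in = 10⁶/8315 = 120.26; M_out = 120.26 + (+197) = 317.26.
T_out = 10⁶/317.26 = 3151.9 K → 3150 K; t = 31.5.
G = 99.47·ln 31.5 − 161.1 = 99.47·3.4500 − 161.1 = 182.070.
Rounded: 182.

182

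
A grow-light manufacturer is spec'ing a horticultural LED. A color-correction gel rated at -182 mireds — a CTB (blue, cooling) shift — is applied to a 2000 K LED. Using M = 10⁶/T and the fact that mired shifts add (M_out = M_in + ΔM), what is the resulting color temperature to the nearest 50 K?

3150 K

M_in = 10⁶/2000 = 500.00 mireds.
M_out = 500.00 + (-182) = 318.00 mireds.
T_out = 10⁶/318.00 = 3144.7 K → 3150 K.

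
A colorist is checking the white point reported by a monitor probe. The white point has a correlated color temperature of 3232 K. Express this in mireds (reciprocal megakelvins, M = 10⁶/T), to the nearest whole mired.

309 mireds

M = 10⁶ / 3232 = 309.406 → 309 mireds.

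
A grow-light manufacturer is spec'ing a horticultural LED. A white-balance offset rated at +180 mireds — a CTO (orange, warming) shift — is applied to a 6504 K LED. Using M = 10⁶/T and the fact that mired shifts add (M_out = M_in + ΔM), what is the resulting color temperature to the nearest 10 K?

M_in = 10⁶/6504 = 153.75 mireds.
M_out = 153.75 + (+180) = 333.75 mireds.
T_out = 10⁶/333.75 = 2996.2 K → 3000 K.

3000 K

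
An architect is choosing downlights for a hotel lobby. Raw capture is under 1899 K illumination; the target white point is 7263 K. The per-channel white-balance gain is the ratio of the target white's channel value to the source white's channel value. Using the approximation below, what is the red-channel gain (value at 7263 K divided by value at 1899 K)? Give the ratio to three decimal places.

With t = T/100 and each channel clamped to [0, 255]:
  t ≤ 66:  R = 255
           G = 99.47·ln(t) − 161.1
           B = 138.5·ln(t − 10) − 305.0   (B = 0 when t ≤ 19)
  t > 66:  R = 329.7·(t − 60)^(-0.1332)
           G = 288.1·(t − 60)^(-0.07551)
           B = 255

0.922

At 1899 K (t = 18.99):
  R = 255 by definition for t ≤ 66.
At 7263 K (t = 72.63):
  R = 329.7·(72.63 − 60)^(-0.1332) = 329.7·12.63^(-0.1332) = 329.7·0.71333 = 235.186.
Gain = 235.186 / 255.000 = 0.9223 → 0.922.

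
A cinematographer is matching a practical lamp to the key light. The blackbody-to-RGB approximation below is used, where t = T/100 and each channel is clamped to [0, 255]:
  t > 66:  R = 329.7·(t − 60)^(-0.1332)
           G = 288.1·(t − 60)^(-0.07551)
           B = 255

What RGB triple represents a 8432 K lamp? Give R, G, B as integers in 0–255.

t = 8432/100 = 84.32; the t > 66 branch applies.
R = 329.7·(84.32 − 60)^(-0.1332) = 329.7·24.32^(-0.1332) = 329.7·0.65372 = 215.530.
G = 288.1·(84.32 − 60)^(-0.07551) = 288.1·24.32^(-0.07551) = 288.1·0.78586 = 226.407.
B = 255 by definition for t > 66.
Rounded: (216, 226, 255).

R=216, G=226, B=255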